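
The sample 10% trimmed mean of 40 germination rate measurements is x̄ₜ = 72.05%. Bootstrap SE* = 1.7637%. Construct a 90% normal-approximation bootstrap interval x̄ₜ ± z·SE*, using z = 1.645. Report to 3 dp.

(69.149, 74.951)

Margin = 1.645 × 1.7637 = 2.9013
Interval: 72.05 ± 2.9013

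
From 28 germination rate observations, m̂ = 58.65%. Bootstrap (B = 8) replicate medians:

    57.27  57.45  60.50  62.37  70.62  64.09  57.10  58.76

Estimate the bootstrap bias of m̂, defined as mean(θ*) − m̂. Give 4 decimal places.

bias = +2.3700

mean(θ*) = (57.27 + 57.45 + 60.50 + 62.37 + 70.62 + 64.09 + 57.10 + 58.76) / 8 = 61.02000
bias = 61.02000 − 58.65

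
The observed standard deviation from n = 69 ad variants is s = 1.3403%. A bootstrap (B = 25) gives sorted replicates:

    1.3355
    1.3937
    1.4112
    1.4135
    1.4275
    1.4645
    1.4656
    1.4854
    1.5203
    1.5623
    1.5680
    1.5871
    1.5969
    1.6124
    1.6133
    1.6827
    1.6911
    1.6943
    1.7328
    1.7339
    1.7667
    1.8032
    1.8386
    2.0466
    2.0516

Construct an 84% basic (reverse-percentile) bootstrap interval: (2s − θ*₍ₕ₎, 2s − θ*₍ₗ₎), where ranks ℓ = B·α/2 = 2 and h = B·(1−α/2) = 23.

Percentile endpoints at ranks 2 and 23: θ*₍2₎ = 1.3937, θ*₍23₎ = 1.8386.
Basic interval reflects these around s:
  lower = 2 × 1.3403 − 1.8386 = 0.8420
  upper = 2 × 1.3403 − 1.3937 = 1.2869

(0.8420, 1.2869)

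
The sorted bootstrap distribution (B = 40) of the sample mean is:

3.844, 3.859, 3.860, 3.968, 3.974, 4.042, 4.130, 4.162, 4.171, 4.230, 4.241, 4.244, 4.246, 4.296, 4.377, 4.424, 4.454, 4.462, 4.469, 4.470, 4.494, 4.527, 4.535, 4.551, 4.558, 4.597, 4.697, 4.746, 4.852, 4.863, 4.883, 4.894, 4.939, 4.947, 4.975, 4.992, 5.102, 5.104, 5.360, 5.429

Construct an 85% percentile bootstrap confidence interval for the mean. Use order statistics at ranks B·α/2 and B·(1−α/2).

(3.860, 5.102)

α = 0.15; lower rank = 40 × 0.075 = 3; upper rank = 40 × 0.925 = 37.
The 3rd smallest replicate is 3.860; the 37th is 5.102.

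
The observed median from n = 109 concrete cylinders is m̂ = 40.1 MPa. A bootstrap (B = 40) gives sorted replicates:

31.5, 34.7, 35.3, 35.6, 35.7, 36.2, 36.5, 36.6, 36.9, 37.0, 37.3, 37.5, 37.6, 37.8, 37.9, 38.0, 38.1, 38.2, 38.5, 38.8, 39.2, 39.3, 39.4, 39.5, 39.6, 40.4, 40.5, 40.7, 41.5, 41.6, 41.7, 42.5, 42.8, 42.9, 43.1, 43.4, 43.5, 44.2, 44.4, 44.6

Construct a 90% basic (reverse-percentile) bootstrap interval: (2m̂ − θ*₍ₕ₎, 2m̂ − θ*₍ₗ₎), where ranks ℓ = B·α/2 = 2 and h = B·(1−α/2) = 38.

Percentile endpoints at ranks 2 and 38: θ*₍2₎ = 34.7, θ*₍38₎ = 44.2.
Basic interval reflects these around m̂:
  lower = 2 × 40.1 − 44.2 = 36.0
  upper = 2 × 40.1 − 34.7 = 45.5

(36.0, 45.5)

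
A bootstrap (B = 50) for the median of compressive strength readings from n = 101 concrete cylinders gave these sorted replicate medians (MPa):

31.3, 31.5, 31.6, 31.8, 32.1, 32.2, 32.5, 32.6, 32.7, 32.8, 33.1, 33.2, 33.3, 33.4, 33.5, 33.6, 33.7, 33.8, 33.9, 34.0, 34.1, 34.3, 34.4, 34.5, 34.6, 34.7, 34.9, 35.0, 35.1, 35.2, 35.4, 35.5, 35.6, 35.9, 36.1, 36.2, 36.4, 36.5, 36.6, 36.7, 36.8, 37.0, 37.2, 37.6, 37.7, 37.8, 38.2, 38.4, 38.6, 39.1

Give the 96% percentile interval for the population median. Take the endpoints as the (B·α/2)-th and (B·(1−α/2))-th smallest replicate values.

(31.3, 38.6)

α = 0.04; lower rank = 50 × 0.020 = 1; upper rank = 50 × 0.980 = 49.
The 1st smallest replicate is 31.3; the 49th is 38.6.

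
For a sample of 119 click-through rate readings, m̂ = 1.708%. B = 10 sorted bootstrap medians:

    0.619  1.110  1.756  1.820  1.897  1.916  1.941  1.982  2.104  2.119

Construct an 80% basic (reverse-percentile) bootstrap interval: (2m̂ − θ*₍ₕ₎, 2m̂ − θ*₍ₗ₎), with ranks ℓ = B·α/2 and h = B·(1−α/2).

Percentile endpoints at ranks 1 and 9: θ*₍1₎ = 0.619, θ*₍9₎ = 2.104.
Basic interval reflects these around m̂:
  lower = 2 × 1.708 − 2.104 = 1.312
  upper = 2 × 1.708 − 0.619 = 2.797

(1.312, 2.797)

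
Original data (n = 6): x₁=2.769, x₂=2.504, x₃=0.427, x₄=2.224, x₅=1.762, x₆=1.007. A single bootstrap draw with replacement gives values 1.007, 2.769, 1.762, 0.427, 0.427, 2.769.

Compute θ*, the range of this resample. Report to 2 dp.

Range = 2.769 − 0.427 = 2.34

θ* = 2.34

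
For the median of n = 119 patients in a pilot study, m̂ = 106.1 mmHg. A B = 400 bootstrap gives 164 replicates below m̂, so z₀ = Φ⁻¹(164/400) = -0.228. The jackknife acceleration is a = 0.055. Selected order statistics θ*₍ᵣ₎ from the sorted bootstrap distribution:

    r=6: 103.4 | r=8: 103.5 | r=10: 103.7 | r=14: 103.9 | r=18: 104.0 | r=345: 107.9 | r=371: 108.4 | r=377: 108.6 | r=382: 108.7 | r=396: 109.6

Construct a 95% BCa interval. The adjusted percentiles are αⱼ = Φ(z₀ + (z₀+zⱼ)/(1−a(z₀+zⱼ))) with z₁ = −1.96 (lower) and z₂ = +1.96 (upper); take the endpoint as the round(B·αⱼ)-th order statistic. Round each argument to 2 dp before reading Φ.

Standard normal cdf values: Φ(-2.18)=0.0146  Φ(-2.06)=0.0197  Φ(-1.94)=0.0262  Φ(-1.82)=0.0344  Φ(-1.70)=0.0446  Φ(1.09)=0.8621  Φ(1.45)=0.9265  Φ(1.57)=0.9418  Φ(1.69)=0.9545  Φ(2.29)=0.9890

(103.4, 108.7)

Lower: z₀ + z₁ = -0.228 + (-1.960) = -2.188; 1 − a(z₀+z₁) = 1 − (0.055)(-2.188) = 1.1203; argument = -0.228 + (-2.188)/1.1203 = -2.1810 → -2.18.
α₁ = Φ(-2.18) = 0.0146; rank = round(400 × 0.0146) = 6; θ*₍6₎ = 103.4.
Upper: z₀ + z₂ = 1.732; 1 − a(z₀+z₂) = 0.9047; argument = 1.6864 → 1.69; α₂ = 0.9545; rank = 382; θ*₍382₎ = 108.7.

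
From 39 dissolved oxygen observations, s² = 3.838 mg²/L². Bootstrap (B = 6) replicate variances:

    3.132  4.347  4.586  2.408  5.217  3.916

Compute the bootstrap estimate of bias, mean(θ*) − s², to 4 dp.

bias = +0.0963

mean(θ*) = (3.132 + 4.347 + 4.586 + 2.408 + 5.217 + 3.916) / 6 = 3.93433
bias = 3.93433 − 3.838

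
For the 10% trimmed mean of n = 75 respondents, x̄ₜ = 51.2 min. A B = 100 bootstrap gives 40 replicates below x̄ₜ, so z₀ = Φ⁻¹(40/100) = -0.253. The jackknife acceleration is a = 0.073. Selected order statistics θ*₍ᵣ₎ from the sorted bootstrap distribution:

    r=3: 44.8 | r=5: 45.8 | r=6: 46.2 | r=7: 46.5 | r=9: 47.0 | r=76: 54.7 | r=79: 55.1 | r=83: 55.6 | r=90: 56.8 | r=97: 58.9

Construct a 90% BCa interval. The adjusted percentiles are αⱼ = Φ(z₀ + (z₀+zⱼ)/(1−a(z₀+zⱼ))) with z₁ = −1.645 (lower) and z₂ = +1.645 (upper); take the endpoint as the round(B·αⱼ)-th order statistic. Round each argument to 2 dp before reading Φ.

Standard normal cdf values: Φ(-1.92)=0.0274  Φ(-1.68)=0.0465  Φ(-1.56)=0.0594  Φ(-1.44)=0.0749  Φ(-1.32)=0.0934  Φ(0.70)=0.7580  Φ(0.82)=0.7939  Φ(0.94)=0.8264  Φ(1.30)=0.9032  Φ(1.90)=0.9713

Lower: z₀ + z₁ = -0.253 + (-1.645) = -1.898; 1 − a(z₀+z₁) = 1 − (0.073)(-1.898) = 1.1386; argument = -0.253 + (-1.898)/1.1386 = -1.9200 → -1.92.
α₁ = Φ(-1.92) = 0.0274; rank = round(100 × 0.0274) = 3; θ*₍3₎ = 44.8.
Upper: z₀ + z₂ = 1.392; 1 − a(z₀+z₂) = 0.8984; argument = 1.2964 → 1.30; α₂ = 0.9032; rank = 90; θ*₍90₎ = 56.8.

(44.8, 56.8)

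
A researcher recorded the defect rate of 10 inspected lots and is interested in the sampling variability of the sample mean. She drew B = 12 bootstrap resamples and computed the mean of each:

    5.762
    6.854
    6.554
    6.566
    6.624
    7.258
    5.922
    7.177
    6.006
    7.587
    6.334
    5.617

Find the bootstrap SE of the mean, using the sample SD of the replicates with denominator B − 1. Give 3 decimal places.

SE* = 0.624

Bootstrap SE is the standard deviation of the 12 replicate means.
Mean of replicates: (5.762 + 6.854 + 6.554 + 6.566 + 6.624 + 7.258 + 5.922 + 7.177 + 6.006 + 7.587 + 6.334 + 5.617) / 12 = 78.2610 / 12 = 6.5217
Sum of squared deviations: (−0.7598)² + (+0.3323)² + (+0.0323)² + (+0.0442)² + (+0.1022)² + (+0.7363)² + (−0.5998)² + (+0.6552)² + (−0.5157)² + (+1.0652)² + (−0.1878)² + (−0.9047)² = 4.2868
Variance = 4.2868 / 11 = 0.3897
SE* = √0.3897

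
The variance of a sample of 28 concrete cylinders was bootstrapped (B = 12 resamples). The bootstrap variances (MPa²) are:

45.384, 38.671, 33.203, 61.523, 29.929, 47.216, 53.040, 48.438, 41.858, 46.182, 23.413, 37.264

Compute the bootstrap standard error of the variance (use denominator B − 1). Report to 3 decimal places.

Bootstrap SE is the standard deviation of the 12 replicate variances.
Mean of replicates: (45.384 + 38.671 + 33.203 + 61.523 + 29.929 + 47.216 + 53.040 + 48.438 + 41.858 + 46.182 + 23.413 + 37.264) / 12 = 506.1210 / 12 = 42.1767
Sum of squared deviations: (+3.2073)² + (−3.5057)² + (−8.9737)² + (+19.3463)² + (−12.2477)² + (+5.0393)² + (+10.8633)² + (+6.2613)² + (−0.3188)² + (+4.0053)² + (−18.7637)² + (−4.9127)² = 1202.3542
Variance = 1202.3542 / 11 = 109.3049
SE* = √109.3049

SE* = 10.455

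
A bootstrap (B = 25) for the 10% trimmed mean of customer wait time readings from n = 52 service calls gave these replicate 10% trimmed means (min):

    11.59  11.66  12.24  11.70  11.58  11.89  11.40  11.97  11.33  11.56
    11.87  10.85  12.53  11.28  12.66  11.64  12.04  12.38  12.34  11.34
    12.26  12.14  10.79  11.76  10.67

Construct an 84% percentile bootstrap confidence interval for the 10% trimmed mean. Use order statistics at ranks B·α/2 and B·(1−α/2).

(10.79, 12.38)

Sorted replicates: 10.67, 10.79, 10.85, 11.28, 11.33, 11.34, 11.40, 11.56, 11.58, 11.59, 11.64, 11.66, 11.70, 11.76, 11.87, 11.89, 11.97, 12.04, 12.14, 12.24, 12.26, 12.34, 12.38, 12.53, 12.66
α = 0.16; lower rank = 25 × 0.080 = 2; upper rank = 25 × 0.920 = 23.
The 2nd smallest replicate is 10.79; the 23rd is 12.38.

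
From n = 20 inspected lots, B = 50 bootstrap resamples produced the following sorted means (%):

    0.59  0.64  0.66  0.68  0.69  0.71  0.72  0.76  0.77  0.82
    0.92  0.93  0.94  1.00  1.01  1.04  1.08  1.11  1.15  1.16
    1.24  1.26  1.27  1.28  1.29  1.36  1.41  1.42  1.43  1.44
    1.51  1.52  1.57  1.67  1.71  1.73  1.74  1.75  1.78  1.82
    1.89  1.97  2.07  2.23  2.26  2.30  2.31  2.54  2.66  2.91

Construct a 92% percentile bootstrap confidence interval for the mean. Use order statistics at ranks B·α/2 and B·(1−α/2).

(0.64, 2.54)

α = 0.08; lower rank = 50 × 0.040 = 2; upper rank = 50 × 0.960 = 48.
The 2nd smallest replicate is 0.64; the 48th is 2.54.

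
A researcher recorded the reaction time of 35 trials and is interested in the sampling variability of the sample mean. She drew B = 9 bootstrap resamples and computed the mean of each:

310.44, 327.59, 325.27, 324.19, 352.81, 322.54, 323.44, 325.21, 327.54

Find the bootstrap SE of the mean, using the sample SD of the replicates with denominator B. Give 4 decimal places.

Bootstrap SE is the standard deviation of the 9 replicate means.
Mean of replicates: (310.44 + 327.59 + 325.27 + 324.19 + 352.81 + 322.54 + 323.44 + 325.21 + 327.54) / 9 = 2939.03000 / 9 = 326.55889
Sum of squared deviations: (−16.11889)² + (+1.03111)² + (−1.28889)² + (−2.36889)² + (+26.25111)² + (−4.01889)² + (−3.11889)² + (−1.34889)² + (+0.98111)² = 985.93649
Variance = 985.93649 / 9 = 109.54850
SE* = √109.54850

SE* = 10.4665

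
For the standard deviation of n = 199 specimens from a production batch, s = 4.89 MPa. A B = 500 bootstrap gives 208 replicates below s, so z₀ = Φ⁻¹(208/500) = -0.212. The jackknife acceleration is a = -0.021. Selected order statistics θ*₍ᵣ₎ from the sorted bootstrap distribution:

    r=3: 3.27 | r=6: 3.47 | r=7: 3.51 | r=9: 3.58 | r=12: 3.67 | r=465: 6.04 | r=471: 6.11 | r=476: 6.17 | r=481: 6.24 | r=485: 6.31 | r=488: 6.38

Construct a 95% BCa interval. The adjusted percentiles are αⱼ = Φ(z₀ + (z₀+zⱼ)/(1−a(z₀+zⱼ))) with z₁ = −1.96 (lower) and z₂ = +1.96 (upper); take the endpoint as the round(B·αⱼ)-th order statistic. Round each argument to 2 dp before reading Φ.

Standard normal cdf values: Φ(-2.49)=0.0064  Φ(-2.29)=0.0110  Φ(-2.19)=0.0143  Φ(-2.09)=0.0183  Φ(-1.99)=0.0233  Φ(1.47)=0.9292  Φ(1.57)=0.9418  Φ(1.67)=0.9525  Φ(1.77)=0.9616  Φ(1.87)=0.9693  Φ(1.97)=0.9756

(3.27, 6.04)

Lower: z₀ + z₁ = -0.212 + (-1.960) = -2.172; 1 − a(z₀+z₁) = 1 − (-0.021)(-2.172) = 0.9544; argument = -0.212 + (-2.172)/0.9544 = -2.4878 → -2.49.
α₁ = Φ(-2.49) = 0.0064; rank = round(500 × 0.0064) = 3; θ*₍3₎ = 3.27.
Upper: z₀ + z₂ = 1.748; 1 − a(z₀+z₂) = 1.0367; argument = 1.4741 → 1.47; α₂ = 0.9292; rank = 465; θ*₍465₎ = 6.04.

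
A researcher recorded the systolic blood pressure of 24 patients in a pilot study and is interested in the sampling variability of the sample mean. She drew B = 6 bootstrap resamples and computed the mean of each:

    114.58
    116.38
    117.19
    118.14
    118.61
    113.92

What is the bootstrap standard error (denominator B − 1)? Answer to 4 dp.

SE* = 1.8958

Bootstrap SE is the standard deviation of the 6 replicate means.
Mean of replicates: (114.58 + 116.38 + 117.19 + 118.14 + 118.61 + 113.92) / 6 = 698.82000 / 6 = 116.47000
Sum of squared deviations: (−1.89000)² + (−0.09000)² + (+0.72000)² + (+1.67000)² + (+2.14000)² + (−2.55000)² = 17.96960
Variance = 17.96960 / 5 = 3.59392
SE* = √3.59392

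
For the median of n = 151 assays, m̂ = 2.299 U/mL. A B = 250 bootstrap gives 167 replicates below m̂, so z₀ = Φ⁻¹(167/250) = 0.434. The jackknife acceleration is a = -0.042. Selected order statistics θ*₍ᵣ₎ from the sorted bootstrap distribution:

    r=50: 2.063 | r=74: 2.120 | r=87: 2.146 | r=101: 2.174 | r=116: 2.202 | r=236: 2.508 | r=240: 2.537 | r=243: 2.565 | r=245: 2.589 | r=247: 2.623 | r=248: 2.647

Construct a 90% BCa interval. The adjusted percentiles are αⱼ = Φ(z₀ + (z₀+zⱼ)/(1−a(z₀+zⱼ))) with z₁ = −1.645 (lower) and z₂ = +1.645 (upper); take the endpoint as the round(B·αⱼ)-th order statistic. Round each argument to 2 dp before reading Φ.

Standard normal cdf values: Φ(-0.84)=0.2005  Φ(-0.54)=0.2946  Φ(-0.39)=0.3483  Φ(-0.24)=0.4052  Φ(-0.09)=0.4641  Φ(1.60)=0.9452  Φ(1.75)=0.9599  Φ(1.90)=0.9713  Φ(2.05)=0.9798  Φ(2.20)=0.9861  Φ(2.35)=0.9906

Lower: z₀ + z₁ = 0.434 + (-1.645) = -1.211; 1 − a(z₀+z₁) = 1 − (-0.042)(-1.211) = 0.9491; argument = 0.434 + (-1.211)/0.9491 = -0.8419 → -0.84.
α₁ = Φ(-0.84) = 0.2005; rank = round(250 × 0.2005) = 50; θ*₍50₎ = 2.063.
Upper: z₀ + z₂ = 2.079; 1 − a(z₀+z₂) = 1.0873; argument = 2.3460 → 2.35; α₂ = 0.9906; rank = 248; θ*₍248₎ = 2.647.

(2.063, 2.647)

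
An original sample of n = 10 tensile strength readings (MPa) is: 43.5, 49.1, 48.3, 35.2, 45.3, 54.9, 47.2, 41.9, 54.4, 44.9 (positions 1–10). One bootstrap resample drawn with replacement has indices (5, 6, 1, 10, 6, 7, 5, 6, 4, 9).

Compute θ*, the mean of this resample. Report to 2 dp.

θ* = 48.05

Resample values: 45.3, 54.9, 43.5, 44.9, 54.9, 47.2, 45.3, 54.9, 35.2, 54.4.
Mean = (45.3 + 54.9 + 43.5 + 44.9 + 54.9 + 47.2 + 45.3 + 54.9 + 35.2 + 54.4) / 10 = 480.50 / 10 = 48.05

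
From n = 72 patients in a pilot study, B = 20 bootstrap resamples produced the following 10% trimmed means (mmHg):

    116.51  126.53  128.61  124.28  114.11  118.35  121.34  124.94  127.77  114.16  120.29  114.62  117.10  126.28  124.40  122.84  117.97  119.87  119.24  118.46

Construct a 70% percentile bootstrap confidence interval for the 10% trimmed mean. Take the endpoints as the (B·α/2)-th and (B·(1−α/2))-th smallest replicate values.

Sorted replicates: 114.11, 114.16, 114.62, 116.51, 117.10, 117.97, 118.35, 118.46, 119.24, 119.87, 120.29, 121.34, 122.84, 124.28, 124.40, 124.94, 126.28, 126.53, 127.77, 128.61
α = 0.30; lower rank = 20 × 0.150 = 3; upper rank = 20 × 0.850 = 17.
The 3rd smallest replicate is 114.62; the 17th is 126.28.

(114.62, 126.28)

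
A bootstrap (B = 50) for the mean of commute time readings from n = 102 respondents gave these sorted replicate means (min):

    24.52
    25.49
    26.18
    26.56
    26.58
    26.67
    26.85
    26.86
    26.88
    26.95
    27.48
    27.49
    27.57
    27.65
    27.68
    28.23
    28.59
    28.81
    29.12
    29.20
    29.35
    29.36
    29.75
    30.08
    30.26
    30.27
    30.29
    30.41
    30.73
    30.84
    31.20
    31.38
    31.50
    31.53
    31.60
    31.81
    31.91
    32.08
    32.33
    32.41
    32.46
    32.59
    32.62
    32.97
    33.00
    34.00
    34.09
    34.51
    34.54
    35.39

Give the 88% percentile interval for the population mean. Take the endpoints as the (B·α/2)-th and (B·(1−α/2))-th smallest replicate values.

α = 0.12; lower rank = 50 × 0.060 = 3; upper rank = 50 × 0.940 = 47.
The 3rd smallest replicate is 26.18; the 47th is 34.09.

(26.18, 34.09)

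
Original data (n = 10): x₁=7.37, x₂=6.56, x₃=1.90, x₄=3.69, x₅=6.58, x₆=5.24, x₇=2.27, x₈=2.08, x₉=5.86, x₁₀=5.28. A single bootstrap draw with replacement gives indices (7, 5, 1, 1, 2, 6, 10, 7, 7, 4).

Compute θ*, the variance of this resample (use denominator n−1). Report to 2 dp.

θ* = 4.47

Resample values: 2.27, 6.58, 7.37, 7.37, 6.56, 5.24, 5.28, 2.27, 2.27, 3.69.
Mean = 4.8900; sum of squared deviations = 40.2536
s² = 40.2536 / 9 = 4.4726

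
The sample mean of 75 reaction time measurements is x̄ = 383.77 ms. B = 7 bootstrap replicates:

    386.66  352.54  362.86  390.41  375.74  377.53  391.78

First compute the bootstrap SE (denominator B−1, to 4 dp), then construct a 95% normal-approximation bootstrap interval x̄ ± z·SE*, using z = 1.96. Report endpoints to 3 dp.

Mean of replicates = 376.7886; sum of squared deviations = 1291.3789; SE* = √(1291.3789/6) = 14.6707
Margin = 1.96 × 14.6707 = 28.7546
Interval: 383.77 ± 28.7546

(355.015, 412.525)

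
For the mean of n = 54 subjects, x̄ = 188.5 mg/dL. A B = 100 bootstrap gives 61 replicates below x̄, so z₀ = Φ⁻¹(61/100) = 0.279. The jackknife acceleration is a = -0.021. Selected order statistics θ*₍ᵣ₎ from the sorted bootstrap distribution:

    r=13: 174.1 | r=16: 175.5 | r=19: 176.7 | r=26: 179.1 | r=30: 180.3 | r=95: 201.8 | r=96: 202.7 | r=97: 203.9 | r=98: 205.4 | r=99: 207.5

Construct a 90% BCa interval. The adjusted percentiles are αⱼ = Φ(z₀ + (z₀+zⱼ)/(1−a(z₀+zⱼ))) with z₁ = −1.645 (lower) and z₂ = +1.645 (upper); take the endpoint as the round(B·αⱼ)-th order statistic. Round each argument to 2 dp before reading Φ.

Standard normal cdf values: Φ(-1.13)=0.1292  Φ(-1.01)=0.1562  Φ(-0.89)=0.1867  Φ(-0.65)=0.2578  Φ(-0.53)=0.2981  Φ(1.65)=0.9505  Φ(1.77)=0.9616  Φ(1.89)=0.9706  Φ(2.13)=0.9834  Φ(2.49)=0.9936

(174.1, 205.4)

Lower: z₀ + z₁ = 0.279 + (-1.645) = -1.366; 1 − a(z₀+z₁) = 1 − (-0.021)(-1.366) = 0.9713; argument = 0.279 + (-1.366)/0.9713 = -1.1273 → -1.13.
α₁ = Φ(-1.13) = 0.1292; rank = round(100 × 0.1292) = 13; θ*₍13₎ = 174.1.
Upper: z₀ + z₂ = 1.924; 1 − a(z₀+z₂) = 1.0404; argument = 2.1283 → 2.13; α₂ = 0.9834; rank = 98; θ*₍98₎ = 205.4.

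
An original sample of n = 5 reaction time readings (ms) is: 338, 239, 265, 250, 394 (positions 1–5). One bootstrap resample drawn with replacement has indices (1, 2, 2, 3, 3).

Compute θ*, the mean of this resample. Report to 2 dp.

Resample values: 338, 239, 239, 265, 265.
Mean = (338 + 239 + 239 + 265 + 265) / 5 = 1346.0 / 5 = 269.20

θ* = 269.20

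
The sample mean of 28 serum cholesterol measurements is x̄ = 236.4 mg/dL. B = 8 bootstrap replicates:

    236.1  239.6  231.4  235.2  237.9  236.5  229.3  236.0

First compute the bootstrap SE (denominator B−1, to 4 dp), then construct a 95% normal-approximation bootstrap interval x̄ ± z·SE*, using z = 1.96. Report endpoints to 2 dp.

(229.81, 242.99)

Mean of replicates = 235.2500; sum of squared deviations = 79.0200; SE* = √(79.0200/7) = 3.3598
Margin = 1.96 × 3.3598 = 6.585
Interval: 236.4 ± 6.585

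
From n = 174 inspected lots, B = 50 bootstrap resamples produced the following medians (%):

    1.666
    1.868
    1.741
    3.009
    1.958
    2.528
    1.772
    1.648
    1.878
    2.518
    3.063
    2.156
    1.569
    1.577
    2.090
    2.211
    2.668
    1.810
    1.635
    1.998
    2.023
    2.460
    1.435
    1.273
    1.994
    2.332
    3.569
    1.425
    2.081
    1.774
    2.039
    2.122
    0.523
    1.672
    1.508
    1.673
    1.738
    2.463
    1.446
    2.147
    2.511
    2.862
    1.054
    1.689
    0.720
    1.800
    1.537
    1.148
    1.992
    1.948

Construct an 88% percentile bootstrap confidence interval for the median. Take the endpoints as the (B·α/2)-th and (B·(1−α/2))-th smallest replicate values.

(1.054, 2.862)

Sorted replicates: 0.523, 0.720, 1.054, 1.148, 1.273, 1.425, 1.435, 1.446, 1.508, 1.537, 1.569, 1.577, 1.635, 1.648, 1.666, 1.672, 1.673, 1.689, 1.738, 1.741, 1.772, 1.774, 1.800, 1.810, 1.868, 1.878, 1.948, 1.958, 1.992, 1.994, 1.998, 2.023, 2.039, 2.081, 2.090, 2.122, 2.147, 2.156, 2.211, 2.332, 2.460, 2.463, 2.511, 2.518, 2.528, 2.668, 2.862, 3.009, 3.063, 3.569
α = 0.12; lower rank = 50 × 0.060 = 3; upper rank = 50 × 0.940 = 47.
The 3rd smallest replicate is 1.054; the 47th is 2.862.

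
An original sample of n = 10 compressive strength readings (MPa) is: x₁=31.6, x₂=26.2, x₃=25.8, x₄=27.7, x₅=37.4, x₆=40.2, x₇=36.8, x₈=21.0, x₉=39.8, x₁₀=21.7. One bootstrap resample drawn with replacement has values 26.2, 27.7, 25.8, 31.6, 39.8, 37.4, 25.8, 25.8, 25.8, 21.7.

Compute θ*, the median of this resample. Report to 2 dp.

Sorted: 21.7, 25.8, 25.8, 25.8, 25.8, 26.2, 27.7, 31.6, 37.4, 39.8
Median = average of the two middle values = 26.00

θ* = 26.00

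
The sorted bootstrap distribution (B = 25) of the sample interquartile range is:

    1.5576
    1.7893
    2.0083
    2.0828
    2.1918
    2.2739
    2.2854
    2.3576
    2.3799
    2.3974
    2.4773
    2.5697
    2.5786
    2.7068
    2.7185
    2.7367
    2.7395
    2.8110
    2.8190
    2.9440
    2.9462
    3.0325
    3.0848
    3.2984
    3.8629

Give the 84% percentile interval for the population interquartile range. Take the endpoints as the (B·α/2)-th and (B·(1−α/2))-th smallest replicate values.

(1.7893, 3.0848)

α = 0.16; lower rank = 25 × 0.080 = 2; upper rank = 25 × 0.920 = 23.
The 2nd smallest replicate is 1.7893; the 23rd is 3.0848.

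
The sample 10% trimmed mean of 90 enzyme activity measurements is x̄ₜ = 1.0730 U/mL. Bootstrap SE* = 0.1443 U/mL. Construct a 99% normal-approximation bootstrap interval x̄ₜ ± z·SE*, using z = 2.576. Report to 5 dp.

Margin = 2.576 × 0.1443 = 0.371717
Interval: 1.0730 ± 0.371717

(0.70128, 1.44472)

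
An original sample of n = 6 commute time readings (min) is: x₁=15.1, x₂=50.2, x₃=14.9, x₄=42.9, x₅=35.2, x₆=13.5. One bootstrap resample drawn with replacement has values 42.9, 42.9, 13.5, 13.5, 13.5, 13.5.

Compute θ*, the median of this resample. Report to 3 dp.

θ* = 13.500

Sorted: 13.5, 13.5, 13.5, 13.5, 42.9, 42.9
Median = average of the two middle values = 13.500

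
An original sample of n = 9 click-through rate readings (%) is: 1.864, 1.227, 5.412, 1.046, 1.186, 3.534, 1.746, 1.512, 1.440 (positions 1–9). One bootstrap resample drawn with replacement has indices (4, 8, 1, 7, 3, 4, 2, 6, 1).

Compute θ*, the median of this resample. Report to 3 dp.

Resample values: 1.046, 1.512, 1.864, 1.746, 5.412, 1.046, 1.227, 3.534, 1.864.
Sorted: 1.046, 1.046, 1.227, 1.512, 1.746, 1.864, 1.864, 3.534, 5.412
Median = middle value = 1.746

θ* = 1.746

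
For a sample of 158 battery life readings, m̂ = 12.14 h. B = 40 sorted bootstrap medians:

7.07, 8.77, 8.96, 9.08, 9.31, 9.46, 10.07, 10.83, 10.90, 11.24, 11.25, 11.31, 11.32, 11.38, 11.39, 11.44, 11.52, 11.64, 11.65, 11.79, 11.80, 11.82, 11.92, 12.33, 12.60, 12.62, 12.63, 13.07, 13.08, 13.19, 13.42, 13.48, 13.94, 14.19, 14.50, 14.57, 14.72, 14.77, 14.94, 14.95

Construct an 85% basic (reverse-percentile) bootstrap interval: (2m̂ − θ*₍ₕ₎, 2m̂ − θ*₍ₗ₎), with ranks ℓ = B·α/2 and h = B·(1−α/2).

Percentile endpoints at ranks 3 and 37: θ*₍3₎ = 8.96, θ*₍37₎ = 14.72.
Basic interval reflects these around m̂:
  lower = 2 × 12.14 − 14.72 = 9.56
  upper = 2 × 12.14 − 8.96 = 15.32

(9.56, 15.32)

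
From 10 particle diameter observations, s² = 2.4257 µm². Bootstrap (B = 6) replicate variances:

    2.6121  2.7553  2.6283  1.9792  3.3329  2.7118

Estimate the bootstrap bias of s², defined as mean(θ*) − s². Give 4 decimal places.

bias = +0.2442

mean(θ*) = (2.6121 + 2.7553 + 2.6283 + 1.9792 + 3.3329 + 2.7118) / 6 = 2.66993
bias = 2.66993 − 2.4257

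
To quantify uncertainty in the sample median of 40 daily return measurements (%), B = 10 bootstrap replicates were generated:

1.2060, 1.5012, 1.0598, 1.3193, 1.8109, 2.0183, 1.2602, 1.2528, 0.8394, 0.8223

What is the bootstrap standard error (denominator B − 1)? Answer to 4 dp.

Bootstrap SE is the standard deviation of the 10 replicate medians.
Mean of replicates: (1.2060 + 1.5012 + 1.0598 + 1.3193 + 1.8109 + 2.0183 + 1.2602 + 1.2528 + 0.8394 + 0.8223) / 10 = 13.09020 / 10 = 1.30902
Sum of squared deviations: (−0.10302)² + (+0.19218)² + (−0.24922)² + (+0.01028)² + (+0.50188)² + (+0.70928)² + (−0.04882)² + (−0.05622)² + (−0.46962)² + (−0.48672)² = 1.32771
Variance = 1.32771 / 9 = 0.14752
SE* = √0.14752

SE* = 0.3841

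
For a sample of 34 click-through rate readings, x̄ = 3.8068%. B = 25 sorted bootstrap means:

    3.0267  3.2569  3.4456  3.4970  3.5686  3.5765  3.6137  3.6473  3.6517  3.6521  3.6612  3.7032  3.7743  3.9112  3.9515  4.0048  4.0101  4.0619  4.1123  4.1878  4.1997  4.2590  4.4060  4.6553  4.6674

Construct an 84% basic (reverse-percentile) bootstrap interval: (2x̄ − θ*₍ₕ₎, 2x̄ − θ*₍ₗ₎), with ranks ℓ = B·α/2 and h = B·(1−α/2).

(3.2076, 4.3567)

Percentile endpoints at ranks 2 and 23: θ*₍2₎ = 3.2569, θ*₍23₎ = 4.4060.
Basic interval reflects these around x̄:
  lower = 2 × 3.8068 − 4.4060 = 3.2076
  upper = 2 × 3.8068 − 3.2569 = 4.3567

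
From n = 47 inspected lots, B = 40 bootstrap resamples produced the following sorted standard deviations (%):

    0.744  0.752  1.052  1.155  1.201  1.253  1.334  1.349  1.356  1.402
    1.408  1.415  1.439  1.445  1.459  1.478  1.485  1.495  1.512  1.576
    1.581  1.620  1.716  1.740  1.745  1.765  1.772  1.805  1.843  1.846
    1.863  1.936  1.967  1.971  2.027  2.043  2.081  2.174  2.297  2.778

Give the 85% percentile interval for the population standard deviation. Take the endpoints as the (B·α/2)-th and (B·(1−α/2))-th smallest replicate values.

(1.052, 2.081)

α = 0.15; lower rank = 40 × 0.075 = 3; upper rank = 40 × 0.925 = 37.
The 3rd smallest replicate is 1.052; the 37th is 2.081.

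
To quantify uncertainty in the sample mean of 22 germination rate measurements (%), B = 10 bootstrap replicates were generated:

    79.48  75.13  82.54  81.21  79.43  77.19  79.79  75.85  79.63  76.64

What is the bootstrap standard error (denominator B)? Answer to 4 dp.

Bootstrap SE is the standard deviation of the 10 replicate means.
Mean of replicates: (79.48 + 75.13 + 82.54 + 81.21 + 79.43 + 77.19 + 79.79 + 75.85 + 79.63 + 76.64) / 10 = 786.89000 / 10 = 78.68900
Sum of squared deviations: (+0.79100)² + (−3.55900)² + (+3.85100)² + (+2.52100)² + (+0.74100)² + (−1.49900)² + (+1.10100)² + (−2.83900)² + (+0.94100)² + (−2.04900)² = 51.62989
Variance = 51.62989 / 10 = 5.16299
SE* = √5.16299

SE* = 2.2722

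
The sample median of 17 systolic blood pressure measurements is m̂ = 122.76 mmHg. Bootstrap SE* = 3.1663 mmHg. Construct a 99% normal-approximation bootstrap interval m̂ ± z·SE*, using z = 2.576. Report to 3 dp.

(114.604, 130.916)

Margin = 2.576 × 3.1663 = 8.1564
Interval: 122.76 ± 8.1564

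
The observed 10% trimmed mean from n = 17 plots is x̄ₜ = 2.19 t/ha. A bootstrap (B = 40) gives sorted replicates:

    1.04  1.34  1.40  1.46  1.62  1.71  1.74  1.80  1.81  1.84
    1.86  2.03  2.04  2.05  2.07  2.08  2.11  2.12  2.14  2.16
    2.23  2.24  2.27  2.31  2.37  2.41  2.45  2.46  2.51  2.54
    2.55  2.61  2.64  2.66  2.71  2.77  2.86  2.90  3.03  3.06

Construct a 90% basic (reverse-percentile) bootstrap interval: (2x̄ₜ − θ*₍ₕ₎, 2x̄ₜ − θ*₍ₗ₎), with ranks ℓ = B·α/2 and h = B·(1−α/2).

(1.48, 3.04)

Percentile endpoints at ranks 2 and 38: θ*₍2₎ = 1.34, θ*₍38₎ = 2.90.
Basic interval reflects these around x̄ₜ:
  lower = 2 × 2.19 − 2.90 = 1.48
  upper = 2 × 2.19 − 1.34 = 3.04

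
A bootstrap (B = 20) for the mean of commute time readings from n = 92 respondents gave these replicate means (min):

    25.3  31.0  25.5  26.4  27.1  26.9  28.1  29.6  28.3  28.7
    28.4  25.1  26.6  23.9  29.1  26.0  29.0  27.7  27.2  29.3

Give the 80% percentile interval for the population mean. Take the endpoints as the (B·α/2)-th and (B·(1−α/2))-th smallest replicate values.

(25.1, 29.3)

Sorted replicates: 23.9, 25.1, 25.3, 25.5, 26.0, 26.4, 26.6, 26.9, 27.1, 27.2, 27.7, 28.1, 28.3, 28.4, 28.7, 29.0, 29.1, 29.3, 29.6, 31.0
α = 0.20; lower rank = 20 × 0.100 = 2; upper rank = 20 × 0.900 = 18.
The 2nd smallest replicate is 25.1; the 18th is 29.3.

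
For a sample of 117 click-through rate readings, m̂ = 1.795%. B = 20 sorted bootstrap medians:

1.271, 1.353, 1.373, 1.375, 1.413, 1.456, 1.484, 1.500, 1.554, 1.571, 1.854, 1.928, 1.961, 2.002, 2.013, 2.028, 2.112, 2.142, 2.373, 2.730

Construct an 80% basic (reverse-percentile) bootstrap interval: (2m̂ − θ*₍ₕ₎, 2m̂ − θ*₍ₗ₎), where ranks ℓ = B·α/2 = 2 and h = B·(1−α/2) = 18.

(1.448, 2.237)

Percentile endpoints at ranks 2 and 18: θ*₍2₎ = 1.353, θ*₍18₎ = 2.142.
Basic interval reflects these around m̂:
  lower = 2 × 1.795 − 2.142 = 1.448
  upper = 2 × 1.795 − 1.353 = 2.237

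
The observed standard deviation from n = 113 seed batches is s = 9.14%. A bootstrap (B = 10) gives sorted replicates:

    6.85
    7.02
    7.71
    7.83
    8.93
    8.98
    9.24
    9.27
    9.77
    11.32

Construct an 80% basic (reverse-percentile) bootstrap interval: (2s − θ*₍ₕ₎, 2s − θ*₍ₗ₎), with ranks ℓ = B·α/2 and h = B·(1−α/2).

Percentile endpoints at ranks 1 and 9: θ*₍1₎ = 6.85, θ*₍9₎ = 9.77.
Basic interval reflects these around s:
  lower = 2 × 9.14 − 9.77 = 8.51
  upper = 2 × 9.14 − 6.85 = 11.43

(8.51, 11.43)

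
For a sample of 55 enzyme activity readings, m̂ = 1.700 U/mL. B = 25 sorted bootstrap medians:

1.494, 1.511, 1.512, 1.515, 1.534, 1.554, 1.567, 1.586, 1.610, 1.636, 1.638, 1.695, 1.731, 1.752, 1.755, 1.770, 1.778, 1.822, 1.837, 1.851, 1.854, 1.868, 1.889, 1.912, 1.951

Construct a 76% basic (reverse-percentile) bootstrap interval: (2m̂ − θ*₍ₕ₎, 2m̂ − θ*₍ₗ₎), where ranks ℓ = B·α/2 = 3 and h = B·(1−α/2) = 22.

Percentile endpoints at ranks 3 and 22: θ*₍3₎ = 1.512, θ*₍22₎ = 1.868.
Basic interval reflects these around m̂:
  lower = 2 × 1.700 − 1.868 = 1.532
  upper = 2 × 1.700 − 1.512 = 1.888

(1.532, 1.888)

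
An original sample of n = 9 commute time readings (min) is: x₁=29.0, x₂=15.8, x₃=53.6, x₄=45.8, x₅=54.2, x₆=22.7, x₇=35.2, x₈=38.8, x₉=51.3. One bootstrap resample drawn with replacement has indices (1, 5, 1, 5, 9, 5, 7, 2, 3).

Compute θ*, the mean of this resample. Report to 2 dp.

θ* = 41.83

Resample values: 29.0, 54.2, 29.0, 54.2, 51.3, 54.2, 35.2, 15.8, 53.6.
Mean = (29.0 + 54.2 + 29.0 + 54.2 + 51.3 + 54.2 + 35.2 + 15.8 + 53.6) / 9 = 376.50 / 9 = 41.83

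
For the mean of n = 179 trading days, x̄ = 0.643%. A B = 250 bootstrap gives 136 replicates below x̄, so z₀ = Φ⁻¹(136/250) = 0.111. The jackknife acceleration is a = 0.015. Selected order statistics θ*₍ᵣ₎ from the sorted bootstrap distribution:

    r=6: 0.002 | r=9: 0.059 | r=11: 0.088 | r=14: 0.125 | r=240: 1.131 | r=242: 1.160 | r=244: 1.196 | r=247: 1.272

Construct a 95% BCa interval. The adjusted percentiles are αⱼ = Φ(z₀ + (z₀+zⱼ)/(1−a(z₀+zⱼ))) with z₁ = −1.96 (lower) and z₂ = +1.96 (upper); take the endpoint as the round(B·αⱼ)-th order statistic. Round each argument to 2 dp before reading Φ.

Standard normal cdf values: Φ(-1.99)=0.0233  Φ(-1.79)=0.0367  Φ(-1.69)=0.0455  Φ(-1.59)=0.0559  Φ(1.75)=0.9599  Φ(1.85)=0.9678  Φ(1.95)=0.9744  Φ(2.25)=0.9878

(0.088, 1.272)

Lower: z₀ + z₁ = 0.111 + (-1.960) = -1.849; 1 − a(z₀+z₁) = 1 − (0.015)(-1.849) = 1.0277; argument = 0.111 + (-1.849)/1.0277 = -1.6881 → -1.69.
α₁ = Φ(-1.69) = 0.0455; rank = round(250 × 0.0455) = 11; θ*₍11₎ = 0.088.
Upper: z₀ + z₂ = 2.071; 1 − a(z₀+z₂) = 0.9689; argument = 2.2484 → 2.25; α₂ = 0.9878; rank = 247; θ*₍247₎ = 1.272.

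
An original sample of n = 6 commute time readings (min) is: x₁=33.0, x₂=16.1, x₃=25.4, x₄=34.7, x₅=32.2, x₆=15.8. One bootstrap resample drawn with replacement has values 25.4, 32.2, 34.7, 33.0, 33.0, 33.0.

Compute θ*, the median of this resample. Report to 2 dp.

Sorted: 25.4, 32.2, 33.0, 33.0, 33.0, 34.7
Median = average of the two middle values = 33.00

θ* = 33.00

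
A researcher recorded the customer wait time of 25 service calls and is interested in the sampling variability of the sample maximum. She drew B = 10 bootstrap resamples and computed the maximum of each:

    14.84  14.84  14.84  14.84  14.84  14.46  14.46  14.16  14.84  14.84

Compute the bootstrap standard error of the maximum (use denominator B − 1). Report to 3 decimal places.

Bootstrap SE is the standard deviation of the 10 replicate maximums.
Mean of replicates: (14.84 + 14.84 + 14.84 + 14.84 + 14.84 + 14.46 + 14.46 + 14.16 + 14.84 + 14.84) / 10 = 146.9600 / 10 = 14.6960
Sum of squared deviations: (+0.1440)² + (+0.1440)² + (+0.1440)² + (+0.1440)² + (+0.1440)² + (−0.2360)² + (−0.2360)² + (−0.5360)² + (+0.1440)² + (+0.1440)² = 0.5438
Variance = 0.5438 / 9 = 0.0604
SE* = √0.0604

SE* = 0.246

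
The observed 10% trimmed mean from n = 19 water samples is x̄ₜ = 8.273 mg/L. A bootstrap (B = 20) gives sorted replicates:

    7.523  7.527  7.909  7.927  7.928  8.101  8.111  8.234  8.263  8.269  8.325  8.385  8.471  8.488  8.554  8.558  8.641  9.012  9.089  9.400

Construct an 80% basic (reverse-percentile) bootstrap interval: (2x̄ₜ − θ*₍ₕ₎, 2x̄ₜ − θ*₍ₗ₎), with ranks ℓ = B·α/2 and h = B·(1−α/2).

(7.534, 9.019)

Percentile endpoints at ranks 2 and 18: θ*₍2₎ = 7.527, θ*₍18₎ = 9.012.
Basic interval reflects these around x̄ₜ:
  lower = 2 × 8.273 − 9.012 = 7.534
  upper = 2 × 8.273 − 7.527 = 9.019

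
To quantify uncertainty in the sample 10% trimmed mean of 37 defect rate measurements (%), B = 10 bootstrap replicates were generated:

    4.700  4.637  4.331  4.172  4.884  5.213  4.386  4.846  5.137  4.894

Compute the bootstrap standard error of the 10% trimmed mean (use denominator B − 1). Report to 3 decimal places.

Bootstrap SE is the standard deviation of the 10 replicate 10% trimmed means.
Mean of replicates: (4.700 + 4.637 + 4.331 + 4.172 + 4.884 + 5.213 + 4.386 + 4.846 + 5.137 + 4.894) / 10 = 47.2000 / 10 = 4.7200
Sum of squared deviations: (−0.0200)² + (−0.0830)² + (−0.3890)² + (−0.5480)² + (+0.1640)² + (+0.4930)² + (−0.3340)² + (+0.1260)² + (+0.4170)² + (+0.1740)² = 1.0605
Variance = 1.0605 / 9 = 0.1178
SE* = √0.1178

SE* = 0.343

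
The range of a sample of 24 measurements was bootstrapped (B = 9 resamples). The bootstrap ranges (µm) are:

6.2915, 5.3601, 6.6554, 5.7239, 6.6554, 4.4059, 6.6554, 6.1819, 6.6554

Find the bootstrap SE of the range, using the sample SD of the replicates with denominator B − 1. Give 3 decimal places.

Bootstrap SE is the standard deviation of the 9 replicate ranges.
Mean of replicates: (6.2915 + 5.3601 + 6.6554 + 5.7239 + 6.6554 + 4.4059 + 6.6554 + 6.1819 + 6.6554) / 9 = 54.58490 / 9 = 6.06499
Sum of squared deviations: (+0.22651)² + (−0.70489)² + (+0.59041)² + (−0.34109)² + (+0.59041)² + (−1.65909)² + (+0.59041)² + (+0.11691)² + (+0.59041)² = 4.82510
Variance = 4.82510 / 8 = 0.60314
SE* = √0.60314

SE* = 0.777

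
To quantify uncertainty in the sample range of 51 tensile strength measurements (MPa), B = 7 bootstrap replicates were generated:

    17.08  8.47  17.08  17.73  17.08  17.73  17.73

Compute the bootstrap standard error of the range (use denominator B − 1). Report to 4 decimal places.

SE* = 3.3927

Bootstrap SE is the standard deviation of the 7 replicate ranges.
Mean of replicates: (17.08 + 8.47 + 17.08 + 17.73 + 17.08 + 17.73 + 17.73) / 7 = 112.90000 / 7 = 16.12857
Sum of squared deviations: (+0.95143)² + (−7.65857)² + (+0.95143)² + (+1.60143)² + (+0.95143)² + (+1.60143)² + (+1.60143)² = 69.06309
Variance = 69.06309 / 6 = 11.51051
SE* = √11.51051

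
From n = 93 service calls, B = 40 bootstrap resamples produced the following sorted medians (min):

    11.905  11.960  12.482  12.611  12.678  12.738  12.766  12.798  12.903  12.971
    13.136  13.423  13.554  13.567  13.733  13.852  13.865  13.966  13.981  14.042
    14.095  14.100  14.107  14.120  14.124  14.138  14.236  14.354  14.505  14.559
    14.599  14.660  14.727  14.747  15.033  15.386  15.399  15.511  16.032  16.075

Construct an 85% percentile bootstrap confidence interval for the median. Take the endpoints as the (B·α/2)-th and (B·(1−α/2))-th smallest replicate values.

(12.482, 15.399)

α = 0.15; lower rank = 40 × 0.075 = 3; upper rank = 40 × 0.925 = 37.
The 3rd smallest replicate is 12.482; the 37th is 15.399.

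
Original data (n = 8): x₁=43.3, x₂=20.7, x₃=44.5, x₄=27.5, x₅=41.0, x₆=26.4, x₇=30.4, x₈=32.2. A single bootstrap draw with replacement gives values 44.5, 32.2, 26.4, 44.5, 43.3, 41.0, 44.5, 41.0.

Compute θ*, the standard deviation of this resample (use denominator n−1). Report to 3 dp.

Mean = 39.6750; sum of squared deviations = 318.5950
s² = 318.5950 / 7 = 45.5136
s = √45.5136 = 6.746

θ* = 6.746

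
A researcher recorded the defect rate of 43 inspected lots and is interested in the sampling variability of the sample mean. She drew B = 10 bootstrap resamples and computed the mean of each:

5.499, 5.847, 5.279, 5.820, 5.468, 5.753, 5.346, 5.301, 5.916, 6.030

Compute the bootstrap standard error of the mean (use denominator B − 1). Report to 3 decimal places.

Bootstrap SE is the standard deviation of the 10 replicate means.
Mean of replicates: (5.499 + 5.847 + 5.279 + 5.820 + 5.468 + 5.753 + 5.346 + 5.301 + 5.916 + 6.030) / 10 = 56.2590 / 10 = 5.6259
Sum of squared deviations: (−0.1269)² + (+0.2211)² + (−0.3469)² + (+0.1941)² + (−0.1579)² + (+0.1271)² + (−0.2799)² + (−0.3249)² + (+0.2901)² + (+0.4041)² = 0.6954
Variance = 0.6954 / 9 = 0.0773
SE* = √0.0773

SE* = 0.278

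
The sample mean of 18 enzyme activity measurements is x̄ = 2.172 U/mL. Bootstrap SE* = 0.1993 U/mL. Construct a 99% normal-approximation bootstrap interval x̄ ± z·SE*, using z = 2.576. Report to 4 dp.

(1.6586, 2.6854)

Margin = 2.576 × 0.1993 = 0.51340
Interval: 2.172 ± 0.51340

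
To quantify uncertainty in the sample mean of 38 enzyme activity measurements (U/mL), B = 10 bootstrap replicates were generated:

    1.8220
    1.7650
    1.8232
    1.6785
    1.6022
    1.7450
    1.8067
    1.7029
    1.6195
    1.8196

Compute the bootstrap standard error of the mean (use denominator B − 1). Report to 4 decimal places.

Bootstrap SE is the standard deviation of the 10 replicate means.
Mean of replicates: (1.8220 + 1.7650 + 1.8232 + 1.6785 + 1.6022 + 1.7450 + 1.8067 + 1.7029 + 1.6195 + 1.8196) / 10 = 17.38460 / 10 = 1.73846
Sum of squared deviations: (+0.08354)² + (+0.02654)² + (+0.08474)² + (−0.05996)² + (−0.13626)² + (+0.00654)² + (+0.06824)² + (−0.03556)² + (−0.11896)² + (+0.08114)² = 0.06373
Variance = 0.06373 / 9 = 0.00708
SE* = √0.00708

SE* = 0.0841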